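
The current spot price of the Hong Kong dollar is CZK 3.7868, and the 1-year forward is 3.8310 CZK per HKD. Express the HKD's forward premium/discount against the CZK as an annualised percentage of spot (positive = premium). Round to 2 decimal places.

+1.17%

T = 1 year.
HKD trades forward at +1.16721% vs spot over the period.
Per annum: 0.0116721 / 1 = 0.011672 = 1.17%.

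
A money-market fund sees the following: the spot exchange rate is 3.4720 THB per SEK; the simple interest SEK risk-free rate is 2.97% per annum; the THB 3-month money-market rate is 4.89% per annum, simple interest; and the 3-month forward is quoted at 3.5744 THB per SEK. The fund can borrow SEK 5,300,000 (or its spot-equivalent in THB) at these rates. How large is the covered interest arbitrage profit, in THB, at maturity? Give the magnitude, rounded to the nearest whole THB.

T = 3/12 years.
Invest the SEK and cover forward: 5,300,000 × 1.007425 × 3.5744 = THB 19,084,981.58.
Convert at spot and invest in THB: 5,300,000 × 3.4720 × 1.012225 = THB 18,626,559.56.
The quoted forward overvalues SEK, so borrow THB, buy SEK at spot, deposit the SEK at 2.97%, and sell the proceeds forward at 3.5744.
Arbitrage profit = |19,084,981.58 − 18,626,559.56| = THB 458,422.

THB 458,422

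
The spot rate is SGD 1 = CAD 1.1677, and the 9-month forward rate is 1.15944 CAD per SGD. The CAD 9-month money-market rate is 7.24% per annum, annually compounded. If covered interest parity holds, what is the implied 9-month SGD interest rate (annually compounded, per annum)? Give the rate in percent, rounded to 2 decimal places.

8.26%

T = 9/12 years.
F/S = 1.15944/1.1677 = 0.9929263 = (growth of CAD) / (growth of SGD).
The CAD side grows by (1 + 0.0724)^(9/12) = 1.0538228.
That pins the SGD growth at 1.0613303.
r = 1.0613303^(12/9) − 1 = 0.082598 → 8.26%.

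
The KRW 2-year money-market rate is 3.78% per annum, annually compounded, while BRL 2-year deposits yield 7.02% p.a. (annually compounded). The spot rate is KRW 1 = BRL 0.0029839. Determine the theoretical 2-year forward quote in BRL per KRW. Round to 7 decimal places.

0.0031731

T = 2 years.
BRL growth factor: (1 + 0.0702)^2 = 1.145328.
KRW growth factor: (1 + 0.0378)^2 = 1.0770288.
Forward (BRL per KRW) = 0.0029839 × 1.145328 / 1.0770288 = 0.003173122.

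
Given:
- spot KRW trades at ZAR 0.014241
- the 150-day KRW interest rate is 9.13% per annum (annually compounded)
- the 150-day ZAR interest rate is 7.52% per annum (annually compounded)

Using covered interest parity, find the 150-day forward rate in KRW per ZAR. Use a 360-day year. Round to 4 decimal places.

70.6560

T = 150/360 years.
ZAR growth factor: (1 + 0.0752)^(150/360) = 1.03067211.
Growth of 1 KRW over T: (1 + 0.0913)^(150/360) = 1.03707476.
Forward (ZAR per KRW) = 0.014241 × 1.03067211 / 1.03707476 = 0.014153079.
Invert for KRW per ZAR: 1 / 0.014153079 = 70.6560.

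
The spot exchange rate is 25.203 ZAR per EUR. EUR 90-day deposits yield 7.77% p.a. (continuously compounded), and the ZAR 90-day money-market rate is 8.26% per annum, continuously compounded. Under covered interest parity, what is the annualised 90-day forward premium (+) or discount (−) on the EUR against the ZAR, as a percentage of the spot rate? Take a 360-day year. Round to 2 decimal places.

T = 90/360 years.
No-arbitrage forward: 25.203 × 1.0208647 / 1.0196149 = 25.233893 ZAR/EUR.
(F − S)/S ÷ T = (25.233893 − 25.203)/25.203/(90/360) = 0.004903 → 0.49%.

+0.49%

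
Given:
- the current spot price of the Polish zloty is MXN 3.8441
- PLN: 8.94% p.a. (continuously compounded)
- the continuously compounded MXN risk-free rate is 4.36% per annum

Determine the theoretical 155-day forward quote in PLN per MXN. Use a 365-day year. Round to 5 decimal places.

T = 155/365 years.
MXN accumulates by e^(0.0436×155/365) = 1.0186875.
PLN growth factor: e^(0.0894×155/365) = 1.0386942.
CIP: F = S · (grow MXN)/(grow PLN) = 3.8441 × 1.0186875/1.0386942 = 3.770057 MXN per PLN.
Invert for PLN per MXN: 1 / 3.770057 = 0.26525.

0.26525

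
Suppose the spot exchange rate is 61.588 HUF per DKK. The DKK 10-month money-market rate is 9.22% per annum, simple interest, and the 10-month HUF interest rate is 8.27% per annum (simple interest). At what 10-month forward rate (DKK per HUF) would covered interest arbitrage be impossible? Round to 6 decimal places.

0.016357

T = 10/12 years.
HUF accumulates by 1 + 0.0827×10/12 = 1.0689167.
DKK growth factor: 1 + 0.0922×10/12 = 1.0768333.
CIP: F = S · (grow HUF)/(grow DKK) = 61.588 × 1.0689167/1.0768333 = 61.13522 HUF per DKK.
Invert for DKK per HUF: 1 / 61.13522 = 0.016357.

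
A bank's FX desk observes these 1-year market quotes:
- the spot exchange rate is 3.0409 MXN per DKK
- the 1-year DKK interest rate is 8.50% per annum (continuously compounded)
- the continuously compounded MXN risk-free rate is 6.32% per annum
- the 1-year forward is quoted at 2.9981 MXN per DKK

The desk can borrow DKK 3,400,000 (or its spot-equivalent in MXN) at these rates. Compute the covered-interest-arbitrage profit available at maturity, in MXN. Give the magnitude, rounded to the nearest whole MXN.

MXN 84,302

T = 1 year.
Keep in DKK, deliver into the forward: 3,400,000·1.0887170667·2.9981 = MXN 11,097,880.97.
Swap to MXN now, deposit: 3,400,000·3.0409·1.0652398659 = MXN 11,013,578.89.
The quoted forward overvalues DKK, so borrow MXN, buy DKK at spot, deposit the DKK at 8.50%, and sell the proceeds forward at 2.9981.
Arbitrage profit = |11,097,880.97 − 11,013,578.89| = MXN 84,302.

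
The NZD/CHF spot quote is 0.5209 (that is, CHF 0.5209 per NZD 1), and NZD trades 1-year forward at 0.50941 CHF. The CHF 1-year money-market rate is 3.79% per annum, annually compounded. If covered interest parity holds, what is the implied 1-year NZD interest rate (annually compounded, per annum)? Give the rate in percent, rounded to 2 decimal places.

6.13%

T = 1 year.
CIP gives F = S · g_CHF/g_NZD, so g_CHF/g_NZD = 0.50941/0.5209 = 0.9779420.
CHF growth factor: (1 + 0.0379)^1 = 1.037900.
Hence g_NZD = 1.0613104.
r = 1.0613104^(1/1) − 1 = 0.061310 → 6.13%.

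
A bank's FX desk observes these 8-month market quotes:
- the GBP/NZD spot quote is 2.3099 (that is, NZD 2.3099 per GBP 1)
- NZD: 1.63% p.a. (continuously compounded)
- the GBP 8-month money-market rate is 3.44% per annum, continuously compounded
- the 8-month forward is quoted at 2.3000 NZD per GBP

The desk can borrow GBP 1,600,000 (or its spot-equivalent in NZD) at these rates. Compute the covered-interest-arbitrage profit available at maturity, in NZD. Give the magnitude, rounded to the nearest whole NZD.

T = 8/12 years.
Route A — deposit GBP, sell forward: 1,600,000 × 1.023198324 × 2.3000 = NZD 3,765,369.83.
Route B — convert at spot, deposit NZD: 1,600,000 × 2.3099 × 1.010925923 = NZD 3,736,220.46.
The quoted forward overvalues GBP, so borrow NZD, buy GBP at spot, deposit the GBP at 3.44%, and sell the proceeds forward at 2.3000.
Arbitrage profit = |3,765,369.83 − 3,736,220.46| = NZD 29,149.

NZD 29,149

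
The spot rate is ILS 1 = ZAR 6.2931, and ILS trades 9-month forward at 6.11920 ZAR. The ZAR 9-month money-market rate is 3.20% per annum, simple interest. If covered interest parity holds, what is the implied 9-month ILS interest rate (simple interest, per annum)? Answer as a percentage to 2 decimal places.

7.08%

T = 9/12 years.
By CIP, F/S equals the ZAR-to-ILS growth ratio: 6.1192/6.2931 = 0.9723666.
The ZAR side grows by 1 + 0.0320×9/12 = 1.024000.
Hence g_ILS = 1.0531008.
(1.0531008 − 1)/T = 0.070801, i.e. 7.08%.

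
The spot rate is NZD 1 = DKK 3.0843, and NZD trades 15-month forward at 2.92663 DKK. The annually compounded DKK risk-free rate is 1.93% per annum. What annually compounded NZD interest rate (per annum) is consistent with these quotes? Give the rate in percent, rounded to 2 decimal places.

6.30%

T = 15/12 years.
F/S = 2.92663/3.0843 = 0.9488798 = (growth of DKK) / (growth of NZD).
DKK growth factor: (1 + 0.0193)^(15/12) = 1.0241829.
So the NZD growth factor = 1.079360.
Annualise: 1.079360^(12/15) − 1 = 0.062999 = 6.30%.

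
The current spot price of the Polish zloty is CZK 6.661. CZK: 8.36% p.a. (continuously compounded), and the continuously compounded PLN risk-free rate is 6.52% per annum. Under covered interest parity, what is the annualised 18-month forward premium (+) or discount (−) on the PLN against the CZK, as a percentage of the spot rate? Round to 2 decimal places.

+1.87%

T = 18/12 years.
CIP forward (CZK per PLN) = 6.661 × 1.1336018/1.1027422 = 6.847404.
Annualised premium = (F − S)/S × (1/T) = (6.847404 − 6.661)/6.661 ÷ (18/12) = 1.87%.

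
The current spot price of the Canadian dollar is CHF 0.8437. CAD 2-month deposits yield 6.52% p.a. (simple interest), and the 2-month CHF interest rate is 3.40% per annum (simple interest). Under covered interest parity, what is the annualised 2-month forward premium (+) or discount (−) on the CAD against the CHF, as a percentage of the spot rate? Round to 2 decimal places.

-3.09%

T = 2/12 years.
CIP forward (CHF per CAD) = 0.8437 × 1.0056667/1.0108667 = 0.8393599.
Annualised premium = (F − S)/S × (1/T) = (0.8393599 − 0.8437)/0.8437 ÷ (2/12) = -3.09%.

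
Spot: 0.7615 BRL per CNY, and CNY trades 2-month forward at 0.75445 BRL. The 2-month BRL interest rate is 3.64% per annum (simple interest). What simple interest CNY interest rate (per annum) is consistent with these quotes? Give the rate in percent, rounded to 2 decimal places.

9.28%

T = 2/12 years.
CIP gives F = S · g_BRL/g_CNY, so g_BRL/g_CNY = 0.75445/0.7615 = 0.9907420.
BRL growth factor: 1 + 0.0364×2/12 = 1.0060667.
That pins the CNY growth at 1.0154679.
r = (1.0154679 − 1)/(2/12) = 0.092807 → 9.28%.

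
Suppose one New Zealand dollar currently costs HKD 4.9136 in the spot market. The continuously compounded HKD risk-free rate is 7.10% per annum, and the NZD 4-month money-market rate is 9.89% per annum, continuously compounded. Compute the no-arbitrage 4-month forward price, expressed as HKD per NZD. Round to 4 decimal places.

T = 4/12 years.
HKD accumulates by e^(0.0710×4/12) = 1.0239489.
NZD accumulates by e^(0.0989×4/12) = 1.0335161.
So F = 4.9136 × 1.0239489 / 1.0335161 = 4.868115 (HKD/NZD).

4.8681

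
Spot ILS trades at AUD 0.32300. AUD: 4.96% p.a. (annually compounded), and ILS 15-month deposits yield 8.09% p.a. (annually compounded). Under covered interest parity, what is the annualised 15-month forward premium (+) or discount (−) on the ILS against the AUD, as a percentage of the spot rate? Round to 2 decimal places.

-2.89%

T = 15/12 years.
CIP forward (AUD per ILS) = 0.323 × 1.0623797/1.1021276 = 0.31135110.
(F − S)/S ÷ T = (0.31135110 − 0.323)/0.323/(15/12) = -0.028852 → -2.89%.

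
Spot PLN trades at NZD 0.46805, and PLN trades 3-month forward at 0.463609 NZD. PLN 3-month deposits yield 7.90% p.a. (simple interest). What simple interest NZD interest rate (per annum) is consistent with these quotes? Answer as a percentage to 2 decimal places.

4.03%

T = 3/12 years.
CIP gives F = S · g_NZD/g_PLN, so g_NZD/g_PLN = 0.463609/0.46805 = 0.9905117.
PLN growth factor: 1 + 0.0790×3/12 = 1.019750.
That pins the NZD growth at 1.0100743.
(1.0100743 − 1)/T = 0.040297, i.e. 4.03%.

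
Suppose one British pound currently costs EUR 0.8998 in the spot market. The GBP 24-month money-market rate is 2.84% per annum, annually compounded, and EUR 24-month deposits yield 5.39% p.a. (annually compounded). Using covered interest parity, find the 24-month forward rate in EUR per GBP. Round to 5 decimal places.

0.94498

T = 2 years.
EUR growth factor: (1 + 0.0539)^2 = 1.1107052.
Growth of 1 GBP over T: (1 + 0.0284)^2 = 1.0576066.
Forward (EUR per GBP) = 0.8998 × 1.1107052 / 1.0576066 = 0.9449757.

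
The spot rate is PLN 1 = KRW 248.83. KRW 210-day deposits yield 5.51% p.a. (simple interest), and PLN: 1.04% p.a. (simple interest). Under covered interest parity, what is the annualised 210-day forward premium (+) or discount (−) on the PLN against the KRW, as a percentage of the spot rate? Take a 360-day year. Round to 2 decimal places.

+4.44%

T = 210/360 years.
No-arbitrage forward: 248.83 × 1.0321417 / 1.0060667 = 255.27912 KRW/PLN.
(F − S)/S ÷ T = (255.27912 − 248.83)/248.83/(210/360) = 0.044430 → 4.44%.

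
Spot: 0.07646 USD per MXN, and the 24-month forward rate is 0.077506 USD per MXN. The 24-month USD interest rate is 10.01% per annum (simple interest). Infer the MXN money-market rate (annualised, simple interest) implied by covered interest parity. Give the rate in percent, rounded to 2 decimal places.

9.20%

T = 2 years.
CIP gives F = S · g_USD/g_MXN, so g_USD/g_MXN = 0.077506/0.07646 = 1.0136804.
USD growth factor: 1 + 0.1001×2 = 1.200200.
So the MXN growth factor = 1.1840024.
(1.1840024 − 1)/T = 0.092001, i.e. 9.20%.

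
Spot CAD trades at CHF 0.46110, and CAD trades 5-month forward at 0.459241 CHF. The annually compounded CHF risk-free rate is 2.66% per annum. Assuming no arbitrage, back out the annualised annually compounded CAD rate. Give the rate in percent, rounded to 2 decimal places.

T = 5/12 years.
F/S = 0.459241/0.4611 = 0.9959683 = (growth of CHF) / (growth of CAD).
CHF growth factor: (1 + 0.0266)^(5/12) = 1.0109985.
So the CAD growth factor = 1.015091.
Annualise: 1.015091^(12/5) − 1 = 0.036602 = 3.66%.

3.66%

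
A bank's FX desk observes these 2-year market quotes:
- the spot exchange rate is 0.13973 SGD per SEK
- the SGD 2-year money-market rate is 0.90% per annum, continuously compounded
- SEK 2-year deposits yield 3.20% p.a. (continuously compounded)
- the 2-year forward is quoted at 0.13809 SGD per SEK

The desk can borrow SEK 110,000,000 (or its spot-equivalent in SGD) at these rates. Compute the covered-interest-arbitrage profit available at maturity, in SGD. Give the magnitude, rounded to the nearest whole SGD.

SGD 544,367

T = 2 years.
Keep in SEK, deliver into the forward: 110,000,000·1.0660923988·0.13809 = SGD 16,193,836.93.
Swap to SGD now, deposit: 110,000,000·0.13973·1.0181629764 = SGD 15,649,470.40.
The quoted forward overvalues SEK, so borrow SGD, buy SEK at spot, deposit the SEK at 3.20%, and sell the proceeds forward at 0.13809.
Arbitrage profit = |16,193,836.93 − 15,649,470.40| = SGD 544,367.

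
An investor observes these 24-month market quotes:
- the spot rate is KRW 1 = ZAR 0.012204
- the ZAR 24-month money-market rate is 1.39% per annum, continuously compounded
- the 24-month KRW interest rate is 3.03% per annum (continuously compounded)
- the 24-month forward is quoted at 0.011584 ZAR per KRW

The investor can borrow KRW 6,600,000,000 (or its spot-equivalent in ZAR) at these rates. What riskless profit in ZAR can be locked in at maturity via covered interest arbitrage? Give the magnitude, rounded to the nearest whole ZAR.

ZAR 1,586,205

T = 2 years.
Route A — deposit KRW, sell forward: 6,600,000,000 × 1.0624738396 × 0.011584 = ZAR 81,230,799.92.
Route B — convert at spot, deposit ZAR: 6,600,000,000 × 0.012204 × 1.0281900259 = ZAR 82,817,005.10.
The quoted forward undervalues KRW, so borrow KRW, convert to ZAR at spot, deposit the ZAR at 1.39%, and buy KRW forward at 0.011584 to cover the loan.
Arbitrage profit = |81,230,799.92 − 82,817,005.10| = ZAR 1,586,205.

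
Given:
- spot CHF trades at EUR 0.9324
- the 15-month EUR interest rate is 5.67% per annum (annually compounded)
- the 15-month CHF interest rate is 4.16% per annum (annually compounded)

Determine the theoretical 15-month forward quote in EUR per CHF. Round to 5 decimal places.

0.94933

T = 15/12 years.
EUR accumulates by (1 + 0.0567)^(15/12) = 1.0713704.
Growth of 1 CHF over T: (1 + 0.0416)^(15/12) = 1.0522676.
So F = 0.9324 × 1.0713704 / 1.0522676 = 0.9493267 (EUR/CHF).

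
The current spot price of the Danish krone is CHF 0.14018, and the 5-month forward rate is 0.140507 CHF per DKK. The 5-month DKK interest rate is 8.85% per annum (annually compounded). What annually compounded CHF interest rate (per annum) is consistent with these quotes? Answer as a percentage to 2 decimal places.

9.46%

T = 5/12 years.
F/S = 0.140507/0.14018 = 1.0023327 = (growth of CHF) / (growth of DKK).
The DKK side grows by (1 + 0.0885)^(5/12) = 1.0359652.
Hence g_CHF = 1.0383818.
Annualise: 1.0383818^(12/5) − 1 = 0.094604 = 9.46%.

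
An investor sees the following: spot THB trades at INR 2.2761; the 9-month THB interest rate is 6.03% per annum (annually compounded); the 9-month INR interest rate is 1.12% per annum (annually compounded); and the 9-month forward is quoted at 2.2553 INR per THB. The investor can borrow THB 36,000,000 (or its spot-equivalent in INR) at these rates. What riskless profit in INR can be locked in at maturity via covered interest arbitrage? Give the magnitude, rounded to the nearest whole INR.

T = 9/12 years.
Route A — deposit THB, sell forward: 36,000,000 × 1.0448924017 × 2.2553 = INR 84,835,650.01.
Route B — convert at spot, deposit INR: 36,000,000 × 2.2761 × 1.0083882945 = INR 82,626,933.50.
The quoted forward overvalues THB, so borrow INR, buy THB at spot, deposit the THB at 6.03%, and sell the proceeds forward at 2.2553.
Arbitrage profit = |84,835,650.01 − 82,626,933.50| = INR 2,208,717.

INR 2,208,717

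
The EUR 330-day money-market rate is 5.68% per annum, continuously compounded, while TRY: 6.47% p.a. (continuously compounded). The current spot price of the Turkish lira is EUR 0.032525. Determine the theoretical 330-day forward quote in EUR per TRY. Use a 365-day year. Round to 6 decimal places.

0.032294

T = 330/365 years.
Growth of 1 EUR over T: e^(0.0568×330/365) = 1.0526949.
Growth of 1 TRY over T: e^(0.0647×330/365) = 1.0602406.
Forward (EUR per TRY) = 0.032525 × 1.0526949 / 1.0602406 = 0.03229352.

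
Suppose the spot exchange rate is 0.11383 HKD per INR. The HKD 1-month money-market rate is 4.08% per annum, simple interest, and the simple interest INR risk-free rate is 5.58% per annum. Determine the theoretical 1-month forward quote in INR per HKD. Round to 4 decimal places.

8.7960

T = 1/12 years.
HKD accumulates by 1 + 0.0408×1/12 = 1.003400.
INR growth factor: 1 + 0.0558×1/12 = 1.004650.
So F = 0.11383 × 1.003400 / 1.004650 = 0.1136884 (HKD/INR).
Invert for INR per HKD: 1 / 0.1136884 = 8.7960.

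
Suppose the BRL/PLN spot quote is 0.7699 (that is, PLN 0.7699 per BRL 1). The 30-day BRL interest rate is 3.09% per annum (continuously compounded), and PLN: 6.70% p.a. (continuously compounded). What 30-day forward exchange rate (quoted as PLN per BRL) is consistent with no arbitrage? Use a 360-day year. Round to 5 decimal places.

0.77222

T = 30/360 years.
PLN accumulates by e^(0.0670×30/360) = 1.0055989.
Growth of 1 BRL over T: e^(0.0309×30/360) = 1.0025783.
So F = 0.7699 × 1.0055989 / 1.0025783 = 0.7722196 (PLN/BRL).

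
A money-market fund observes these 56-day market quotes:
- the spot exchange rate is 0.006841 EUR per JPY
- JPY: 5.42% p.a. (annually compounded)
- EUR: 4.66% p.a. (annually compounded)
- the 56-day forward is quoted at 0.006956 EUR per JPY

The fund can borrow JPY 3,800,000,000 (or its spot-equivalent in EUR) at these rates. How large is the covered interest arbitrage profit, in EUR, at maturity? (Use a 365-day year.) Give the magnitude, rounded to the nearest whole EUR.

EUR 469,629

T = 56/365 years.
Invest the JPY and cover forward: 3,800,000,000 × 1.0081309669 × 0.006956 = EUR 26,647,724.22.
Convert at spot and invest in EUR: 3,800,000,000 × 0.006841 × 1.0070124776 = EUR 26,178,094.97.
The quoted forward overvalues JPY, so borrow EUR, buy JPY at spot, deposit the JPY at 5.42%, and sell the proceeds forward at 0.006956.
The gap between the two covered legs is EUR 469,629.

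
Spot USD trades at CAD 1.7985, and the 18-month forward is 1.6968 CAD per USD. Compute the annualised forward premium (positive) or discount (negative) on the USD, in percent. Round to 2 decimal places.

T = 18/12 years.
Period premium: (1.6968 − 1.7985)/1.7985 = -0.0565471.
Per annum: -0.0565471 / (18/12) = -0.037698 = -3.77%.

-3.77%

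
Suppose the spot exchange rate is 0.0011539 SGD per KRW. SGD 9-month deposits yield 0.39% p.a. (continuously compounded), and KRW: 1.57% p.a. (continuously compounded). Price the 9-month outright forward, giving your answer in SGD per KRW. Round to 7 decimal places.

0.0011437

T = 9/12 years.
SGD accumulates by e^(0.0039×9/12) = 1.0029293.
Growth of 1 KRW over T: e^(0.0157×9/12) = 1.0118446.
CIP: F = S · (grow SGD)/(grow KRW) = 0.0011539 × 1.0029293/1.0118446 = 0.001143733 SGD per KRW.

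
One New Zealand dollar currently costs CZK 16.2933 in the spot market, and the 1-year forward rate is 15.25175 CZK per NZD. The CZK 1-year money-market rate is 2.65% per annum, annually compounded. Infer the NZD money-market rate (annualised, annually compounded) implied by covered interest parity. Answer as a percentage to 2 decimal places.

T = 1 year.
By CIP, F/S equals the CZK-to-NZD growth ratio: 15.25175/16.2933 = 0.9360750.
The CZK side grows by (1 + 0.0265)^1 = 1.026500.
That pins the NZD growth at 1.0966002.
r = 1.0966002^(1/1) − 1 = 0.096600 → 9.66%.

9.66%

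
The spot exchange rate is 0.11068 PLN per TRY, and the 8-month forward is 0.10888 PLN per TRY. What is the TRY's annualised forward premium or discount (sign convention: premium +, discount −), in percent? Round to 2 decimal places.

T = 8/12 years.
TRY trades forward at -1.62631% vs spot over the period.
×(1/T) gives -2.44% p.a.

-2.44%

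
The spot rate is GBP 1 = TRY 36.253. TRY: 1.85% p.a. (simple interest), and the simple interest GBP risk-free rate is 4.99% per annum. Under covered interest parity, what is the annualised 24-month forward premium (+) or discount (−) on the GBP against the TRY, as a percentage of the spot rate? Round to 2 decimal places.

-2.86%

T = 2 years.
CIP forward (TRY per GBP) = 36.253 × 1.037000/1.099800 = 34.182907.
Annualised premium = (F − S)/S × (1/T) = (34.182907 − 36.253)/36.253 ÷ 2 = -2.86%.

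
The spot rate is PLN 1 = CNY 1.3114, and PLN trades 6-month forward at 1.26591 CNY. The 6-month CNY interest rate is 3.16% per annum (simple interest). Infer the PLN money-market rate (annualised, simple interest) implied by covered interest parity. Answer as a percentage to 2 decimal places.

10.46%

T = 6/12 years.
CIP gives F = S · g_CNY/g_PLN, so g_CNY/g_PLN = 1.26591/1.3114 = 0.9653119.
CNY growth factor: 1 + 0.0316×6/12 = 1.015800.
That pins the PLN growth at 1.0523024.
r = (1.0523024 − 1)/(6/12) = 0.104605 → 10.46%.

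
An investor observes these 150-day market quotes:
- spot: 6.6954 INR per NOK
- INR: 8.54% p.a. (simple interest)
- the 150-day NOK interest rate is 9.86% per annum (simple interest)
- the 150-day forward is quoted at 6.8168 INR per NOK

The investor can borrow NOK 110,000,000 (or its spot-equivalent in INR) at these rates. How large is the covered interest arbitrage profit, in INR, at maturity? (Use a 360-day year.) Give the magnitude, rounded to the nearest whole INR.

INR 17,953,344

T = 150/360 years.
Keep in NOK, deliver into the forward: 110,000,000·1.04108333333·6.8168 = INR 780,654,255.33.
Swap to INR now, deposit: 110,000,000·6.6954·1.03558333333 = INR 762,700,911.50.
The quoted forward overvalues NOK, so borrow INR, buy NOK at spot, deposit the NOK at 9.86%, and sell the proceeds forward at 6.8168.
Arbitrage profit = |780,654,255.33 − 762,700,911.50| = INR 17,953,344.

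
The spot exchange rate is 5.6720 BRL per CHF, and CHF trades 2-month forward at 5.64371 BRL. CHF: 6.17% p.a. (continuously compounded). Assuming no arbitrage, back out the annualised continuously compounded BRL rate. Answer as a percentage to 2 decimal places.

T = 2/12 years.
CIP gives F = S · g_BRL/g_CHF, so g_BRL/g_CHF = 5.64371/5.672 = 0.9950123.
The CHF side grows by e^(0.0617×2/12) = 1.0103364.
That pins the BRL growth at 1.0052971.
Take logs: ln 1.0052971 / (2/12) = 0.031699, so 3.17%.

3.17%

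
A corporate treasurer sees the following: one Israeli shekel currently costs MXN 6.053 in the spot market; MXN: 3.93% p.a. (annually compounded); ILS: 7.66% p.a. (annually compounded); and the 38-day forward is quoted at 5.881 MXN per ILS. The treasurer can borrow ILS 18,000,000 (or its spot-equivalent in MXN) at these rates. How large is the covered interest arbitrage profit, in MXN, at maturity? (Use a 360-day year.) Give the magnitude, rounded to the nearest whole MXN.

MXN 2,712,282

T = 38/360 years.
Route A — deposit ILS, sell forward: 18,000,000 × 1.00782126429 × 5.881 = MXN 106,685,943.40.
Route B — convert at spot, deposit MXN: 18,000,000 × 6.053 × 1.00407718242 = MXN 109,398,225.33.
The quoted forward undervalues ILS, so borrow ILS, convert to MXN at spot, deposit the MXN at 3.93%, and buy ILS forward at 5.881 to cover the loan.
Profit = 109,398,225.33 − 106,685,943.40 = MXN 2,712,282.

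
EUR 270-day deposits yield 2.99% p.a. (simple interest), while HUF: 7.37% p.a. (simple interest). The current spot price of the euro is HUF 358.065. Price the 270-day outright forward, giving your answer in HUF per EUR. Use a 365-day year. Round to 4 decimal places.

T = 270/365 years.
Growth of 1 HUF over T: 1 + 0.0737×270/365 = 1.054517808.
Growth of 1 EUR over T: 1 + 0.0299×270/365 = 1.022117808.
So F = 358.065 × 1.054517808 / 1.022117808 = 369.415263 (HUF/EUR).

369.4153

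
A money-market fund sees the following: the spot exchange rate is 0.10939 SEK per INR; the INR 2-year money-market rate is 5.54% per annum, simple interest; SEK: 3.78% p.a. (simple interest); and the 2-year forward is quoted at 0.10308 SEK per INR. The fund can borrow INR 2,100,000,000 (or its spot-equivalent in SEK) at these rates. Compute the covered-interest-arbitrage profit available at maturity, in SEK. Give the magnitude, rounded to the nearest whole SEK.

T = 2 years.
Route A — deposit INR, sell forward: 2,100,000,000 × 1.110800 × 0.10308 = SEK 240,452,654.40.
Route B — convert at spot, deposit SEK: 2,100,000,000 × 0.10939 × 1.075600 = SEK 247,085,756.40.
The quoted forward undervalues INR, so borrow INR, convert to SEK at spot, deposit the SEK at 3.78%, and buy INR forward at 0.10308 to cover the loan.
The gap between the two covered legs is SEK 6,633,102.

SEK 6,633,102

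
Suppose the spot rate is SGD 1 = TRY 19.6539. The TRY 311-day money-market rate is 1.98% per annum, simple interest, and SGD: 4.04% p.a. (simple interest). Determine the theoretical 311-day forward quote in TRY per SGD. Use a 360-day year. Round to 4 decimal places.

T = 311/360 years.
TRY growth factor: 1 + 0.0198×311/360 = 1.017105.
SGD growth factor: 1 + 0.0404×311/360 = 1.03490111.
CIP: F = S · (grow TRY)/(grow SGD) = 19.6539 × 1.017105/1.03490111 = 19.315932 TRY per SGD.

19.3159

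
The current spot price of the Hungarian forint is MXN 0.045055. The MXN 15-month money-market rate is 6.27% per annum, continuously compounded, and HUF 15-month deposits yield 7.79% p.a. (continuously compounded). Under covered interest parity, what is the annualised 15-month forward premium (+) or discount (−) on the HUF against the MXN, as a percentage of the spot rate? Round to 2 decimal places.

T = 15/12 years.
No-arbitrage forward: 0.045055 × 1.0815282 / 1.1022736 = 0.044207040 MXN/HUF.
(F − S)/S ÷ T = (0.044207040 − 0.045055)/0.045055/(15/12) = -0.015056 → -1.51%.

-1.51%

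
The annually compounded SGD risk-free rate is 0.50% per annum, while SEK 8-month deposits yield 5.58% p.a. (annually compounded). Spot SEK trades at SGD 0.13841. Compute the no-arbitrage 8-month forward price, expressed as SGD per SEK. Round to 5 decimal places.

T = 8/12 years.
SGD accumulates by (1 + 0.0050)^(8/12) = 1.0033306.
SEK accumulates by (1 + 0.0558)^(8/12) = 1.0368624.
Forward (SGD per SEK) = 0.13841 × 1.0033306 / 1.0368624 = 0.1339339.

0.13393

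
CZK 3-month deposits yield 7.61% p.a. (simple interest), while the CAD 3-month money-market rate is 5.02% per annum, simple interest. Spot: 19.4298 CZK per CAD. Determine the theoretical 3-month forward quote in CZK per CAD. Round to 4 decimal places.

19.5540

T = 3/12 years.
CZK growth factor: 1 + 0.0761×3/12 = 1.019025.
Growth of 1 CAD over T: 1 + 0.0502×3/12 = 1.012550.
CIP: F = S · (grow CZK)/(grow CAD) = 19.4298 × 1.019025/1.012550 = 19.554049 CZK per CAD.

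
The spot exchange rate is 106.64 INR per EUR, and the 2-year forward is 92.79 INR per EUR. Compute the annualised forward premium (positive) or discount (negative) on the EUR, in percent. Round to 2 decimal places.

T = 2 years.
Period premium: (92.79 − 106.64)/106.64 = -0.1298762.
Annualise by dividing by T: -0.1298762 / 2 = -0.064938 → -6.49%.

-6.49%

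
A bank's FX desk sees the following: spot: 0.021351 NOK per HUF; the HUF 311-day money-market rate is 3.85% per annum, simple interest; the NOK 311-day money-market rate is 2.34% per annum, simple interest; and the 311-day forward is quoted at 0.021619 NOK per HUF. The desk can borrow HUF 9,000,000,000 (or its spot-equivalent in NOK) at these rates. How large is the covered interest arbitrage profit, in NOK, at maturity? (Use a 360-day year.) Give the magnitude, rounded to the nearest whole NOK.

T = 311/360 years.
Invest the HUF and cover forward: 9,000,000,000 × 1.03325972222 × 0.021619 = NOK 201,042,377.41.
Convert at spot and invest in NOK: 9,000,000,000 × 0.021351 × 1.020215 = NOK 196,043,494.19.
The quoted forward overvalues HUF, so borrow NOK, buy HUF at spot, deposit the HUF at 3.85%, and sell the proceeds forward at 0.021619.
The gap between the two covered legs is NOK 4,998,883.

NOK 4,998,883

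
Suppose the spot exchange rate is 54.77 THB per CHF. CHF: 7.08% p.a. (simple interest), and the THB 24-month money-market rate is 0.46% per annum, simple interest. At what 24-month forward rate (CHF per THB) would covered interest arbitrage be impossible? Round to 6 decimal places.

0.020654

T = 2 years.
THB accumulates by 1 + 0.0046×2 = 1.009200.
Growth of 1 CHF over T: 1 + 0.0708×2 = 1.141600.
So F = 54.77 × 1.009200 / 1.141600 = 48.41791 (THB/CHF).
Quoted the other way: 1/48.41791 = 0.020654 CHF per THB.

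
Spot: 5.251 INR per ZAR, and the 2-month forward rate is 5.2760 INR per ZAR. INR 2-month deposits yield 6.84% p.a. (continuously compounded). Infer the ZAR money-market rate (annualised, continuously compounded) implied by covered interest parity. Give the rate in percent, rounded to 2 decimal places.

3.99%

T = 2/12 years.
CIP gives F = S · g_INR/g_ZAR, so g_INR/g_ZAR = 5.276/5.251 = 1.0047610.
The INR side grows by e^(0.0684×2/12) = 1.0114652.
So the ZAR growth factor = 1.0066724.
r = ln(1.0066724)/(2/12) = 0.039901 → 3.99%.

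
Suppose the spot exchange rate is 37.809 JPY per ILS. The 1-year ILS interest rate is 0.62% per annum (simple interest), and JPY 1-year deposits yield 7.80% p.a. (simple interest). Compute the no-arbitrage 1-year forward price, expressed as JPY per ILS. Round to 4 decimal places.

40.5070

T = 1 year.
JPY accumulates by 1 + 0.0780×1 = 1.078000.
ILS accumulates by 1 + 0.0062×1 = 1.006200.
Forward (JPY per ILS) = 37.809 × 1.078000 / 1.006200 = 40.506959.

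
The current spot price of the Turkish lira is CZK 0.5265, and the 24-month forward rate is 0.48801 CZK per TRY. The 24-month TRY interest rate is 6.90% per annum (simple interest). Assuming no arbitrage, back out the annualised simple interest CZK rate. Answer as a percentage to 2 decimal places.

2.74%

T = 2 years.
CIP gives F = S · g_CZK/g_TRY, so g_CZK/g_TRY = 0.48801/0.5265 = 0.9268946.
The TRY side grows by 1 + 0.0690×2 = 1.138000.
So the CZK growth factor = 1.0548061.
(1.0548061 − 1)/T = 0.027403, i.e. 2.74%.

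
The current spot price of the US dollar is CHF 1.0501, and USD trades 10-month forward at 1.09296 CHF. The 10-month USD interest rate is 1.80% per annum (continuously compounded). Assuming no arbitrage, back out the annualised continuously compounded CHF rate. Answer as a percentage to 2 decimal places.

T = 10/12 years.
F/S = 1.09296/1.0501 = 1.0408152 = (growth of CHF) / (growth of USD).
The USD side grows by e^(0.0180×10/12) = 1.0151131.
That pins the CHF growth at 1.0565451.
r = ln(1.0565451)/(10/12) = 0.066005 → 6.60%.

6.60%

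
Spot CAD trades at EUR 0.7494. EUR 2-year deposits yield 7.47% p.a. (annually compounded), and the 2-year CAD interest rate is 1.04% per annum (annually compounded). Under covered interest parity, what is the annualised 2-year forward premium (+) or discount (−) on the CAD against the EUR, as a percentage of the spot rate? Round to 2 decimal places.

+6.57%

T = 2 years.
No-arbitrage forward: 0.7494 × 1.1549801 / 1.0209082 = 0.8478158 EUR/CAD.
(F − S)/S ÷ T = (0.8478158 − 0.7494)/0.7494/2 = 0.065663 → 6.57%.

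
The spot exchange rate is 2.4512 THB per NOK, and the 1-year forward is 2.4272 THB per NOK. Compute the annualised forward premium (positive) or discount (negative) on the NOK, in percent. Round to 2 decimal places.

T = 1 year.
Period premium: (2.4272 − 2.4512)/2.4512 = -0.0097911.
×(1/T) gives -0.98% p.a.

-0.98%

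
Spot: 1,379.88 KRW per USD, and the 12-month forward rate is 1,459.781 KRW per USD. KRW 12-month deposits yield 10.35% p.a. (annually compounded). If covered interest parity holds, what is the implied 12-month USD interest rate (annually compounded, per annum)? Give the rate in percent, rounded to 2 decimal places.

4.31%

T = 1 year.
CIP gives F = S · g_KRW/g_USD, so g_KRW/g_USD = 1459.781/1379.88 = 1.0579043.
The KRW side grows by (1 + 0.1035)^1 = 1.103500.
That pins the USD growth at 1.043100.
r = 1.043100^(1/1) − 1 = 0.043100 → 4.31%.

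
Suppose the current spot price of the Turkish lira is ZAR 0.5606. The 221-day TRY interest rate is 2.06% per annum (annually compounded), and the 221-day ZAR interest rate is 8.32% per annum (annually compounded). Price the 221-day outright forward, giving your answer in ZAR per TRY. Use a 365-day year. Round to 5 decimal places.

T = 221/365 years.
ZAR accumulates by (1 + 0.0832)^(221/365) = 1.0495796.
TRY accumulates by (1 + 0.0206)^(221/365) = 1.0124227.
Forward (ZAR per TRY) = 0.5606 × 1.0495796 / 1.0124227 = 0.5811746.

0.58117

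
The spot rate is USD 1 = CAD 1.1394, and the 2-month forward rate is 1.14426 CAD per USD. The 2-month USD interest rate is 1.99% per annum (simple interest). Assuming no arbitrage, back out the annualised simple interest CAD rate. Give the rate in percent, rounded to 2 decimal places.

4.56%

T = 2/12 years.
By CIP, F/S equals the CAD-to-USD growth ratio: 1.14426/1.1394 = 1.0042654.
The USD side grows by 1 + 0.0199×2/12 = 1.0033167.
So the CAD growth factor = 1.0075962.
r = (1.0075962 − 1)/(2/12) = 0.045577 → 4.56%.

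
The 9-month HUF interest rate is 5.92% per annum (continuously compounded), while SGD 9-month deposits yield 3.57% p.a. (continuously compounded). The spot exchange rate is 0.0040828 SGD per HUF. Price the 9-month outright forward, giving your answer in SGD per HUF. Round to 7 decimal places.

0.0040115

T = 9/12 years.
SGD accumulates by e^(0.0357×9/12) = 1.0271367.
HUF accumulates by e^(0.0592×9/12) = 1.0454004.
Forward (SGD per HUF) = 0.0040828 × 1.0271367 / 1.0454004 = 0.004011471.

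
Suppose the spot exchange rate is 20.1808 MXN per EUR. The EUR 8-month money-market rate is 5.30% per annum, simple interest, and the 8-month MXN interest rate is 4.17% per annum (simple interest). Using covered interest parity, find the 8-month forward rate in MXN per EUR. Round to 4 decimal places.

T = 8/12 years.
MXN growth factor: 1 + 0.0417×8/12 = 1.027800.
EUR accumulates by 1 + 0.0530×8/12 = 1.03533333.
Forward (MXN per EUR) = 20.1808 × 1.027800 / 1.03533333 = 20.033960.

20.0340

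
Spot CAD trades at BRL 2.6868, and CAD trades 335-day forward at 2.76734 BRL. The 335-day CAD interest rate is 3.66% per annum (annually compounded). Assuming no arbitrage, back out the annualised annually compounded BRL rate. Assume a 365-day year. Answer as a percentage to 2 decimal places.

T = 335/365 years.
CIP gives F = S · g_BRL/g_CAD, so g_BRL/g_CAD = 2.76734/2.6868 = 1.0299762.
The CAD side grows by (1 + 0.0366)^(335/365) = 1.0335419.
That pins the BRL growth at 1.0645236.
Annualise: 1.0645236^(365/335) − 1 = 0.070501 = 7.05%.

7.05%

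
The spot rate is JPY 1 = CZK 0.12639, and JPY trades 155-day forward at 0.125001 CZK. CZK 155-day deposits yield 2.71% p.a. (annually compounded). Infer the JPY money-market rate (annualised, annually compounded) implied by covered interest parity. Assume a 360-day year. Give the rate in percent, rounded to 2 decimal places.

5.38%

T = 155/360 years.
F/S = 0.125001/0.12639 = 0.9890102 = (growth of CZK) / (growth of JPY).
CZK growth factor: (1 + 0.0271)^(155/360) = 1.0115793.
Hence g_JPY = 1.0228199.
r = 1.0228199^(360/155) − 1 = 0.053803 → 5.38%.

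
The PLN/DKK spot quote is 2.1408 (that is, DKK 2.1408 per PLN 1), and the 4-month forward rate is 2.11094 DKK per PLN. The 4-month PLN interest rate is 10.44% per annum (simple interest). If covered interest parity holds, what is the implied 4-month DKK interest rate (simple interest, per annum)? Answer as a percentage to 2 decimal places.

T = 4/12 years.
CIP gives F = S · g_DKK/g_PLN, so g_DKK/g_PLN = 2.11094/2.1408 = 0.9860519.
PLN growth factor: 1 + 0.1044×4/12 = 1.034800.
So the DKK growth factor = 1.0203665.
(1.0203665 − 1)/T = 0.061099, i.e. 6.11%.

6.11%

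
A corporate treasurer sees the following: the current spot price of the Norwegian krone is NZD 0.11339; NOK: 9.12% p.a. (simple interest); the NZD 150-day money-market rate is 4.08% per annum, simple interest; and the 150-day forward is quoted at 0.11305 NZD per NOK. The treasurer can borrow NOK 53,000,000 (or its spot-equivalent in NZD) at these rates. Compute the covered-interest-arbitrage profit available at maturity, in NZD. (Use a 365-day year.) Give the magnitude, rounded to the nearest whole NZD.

T = 150/365 years.
Route A — deposit NOK, sell forward: 53,000,000 × 1.037479452 × 0.11305 = NZD 6,216,213.76.
Route B — convert at spot, deposit NZD: 53,000,000 × 0.11339 × 1.016767123 = NZD 6,110,434.88.
The quoted forward overvalues NOK, so borrow NZD, buy NOK at spot, deposit the NOK at 9.12%, and sell the proceeds forward at 0.11305.
Arbitrage profit = |6,216,213.76 − 6,110,434.88| = NZD 105,779.

NZD 105,779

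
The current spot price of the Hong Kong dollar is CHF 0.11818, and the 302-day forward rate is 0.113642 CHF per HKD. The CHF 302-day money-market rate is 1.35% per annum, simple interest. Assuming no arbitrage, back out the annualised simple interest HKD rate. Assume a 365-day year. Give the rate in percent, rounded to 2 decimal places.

6.23%

T = 302/365 years.
CIP gives F = S · g_CHF/g_HKD, so g_CHF/g_HKD = 0.113642/0.11818 = 0.9616009.
The CHF side grows by 1 + 0.0135×302/365 = 1.0111699.
So the HKD growth factor = 1.0515484.
r = (1.0515484 − 1)/(302/365) = 0.062302 → 6.23%.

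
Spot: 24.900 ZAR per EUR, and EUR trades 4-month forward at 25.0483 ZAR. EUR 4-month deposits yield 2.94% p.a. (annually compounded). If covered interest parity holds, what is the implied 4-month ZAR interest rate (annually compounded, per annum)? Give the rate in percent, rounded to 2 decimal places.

4.79%

T = 4/12 years.
By CIP, F/S equals the ZAR-to-EUR growth ratio: 25.0483/24.9 = 1.0059558.
The EUR side grows by (1 + 0.0294)^(4/12) = 1.0097055.
That pins the ZAR growth at 1.0157191.
Annualise: 1.0157191^(12/4) − 1 = 0.047902 = 4.79%.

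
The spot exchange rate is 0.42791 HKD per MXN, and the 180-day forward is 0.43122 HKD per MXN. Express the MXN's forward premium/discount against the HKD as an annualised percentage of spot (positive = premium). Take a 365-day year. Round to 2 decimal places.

+1.57%

T = 180/365 years.
Period premium: (0.43122 − 0.42791)/0.42791 = 0.0077353.
Per annum: 0.0077353 / (180/365) = 0.015685 = 1.57%.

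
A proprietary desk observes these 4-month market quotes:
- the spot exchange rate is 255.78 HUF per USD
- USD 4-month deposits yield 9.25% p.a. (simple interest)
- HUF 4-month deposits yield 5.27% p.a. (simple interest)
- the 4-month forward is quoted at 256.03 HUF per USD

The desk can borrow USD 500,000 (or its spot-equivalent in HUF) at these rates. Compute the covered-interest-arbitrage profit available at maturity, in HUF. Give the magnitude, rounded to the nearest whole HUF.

HUF 1,825,528

T = 4/12 years.
Route A — deposit USD, sell forward: 500,000 × 1.03083333333 × 256.03 = HUF 131,962,129.17.
Route B — convert at spot, deposit HUF: 500,000 × 255.78 × 1.01756666667 = HUF 130,136,601.00.
The quoted forward overvalues USD, so borrow HUF, buy USD at spot, deposit the USD at 9.25%, and sell the proceeds forward at 256.03.
Profit = 131,962,129.17 − 130,136,601.00 = HUF 1,825,528.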